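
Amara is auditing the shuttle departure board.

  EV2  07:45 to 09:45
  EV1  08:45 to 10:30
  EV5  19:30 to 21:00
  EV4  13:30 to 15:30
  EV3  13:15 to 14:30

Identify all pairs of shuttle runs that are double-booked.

EV1 & EV2, EV3 & EV4

Sorted by start: EV2, EV1, EV3, EV4, EV5.
EV1 starts before EV2 ends → EV2 and EV1 overlap.
EV3 starts after EV2 ends, so nothing later overlaps EV2 either.
EV3 starts after EV1 ends, so nothing later overlaps EV1 either.
EV4 starts before EV3 ends → EV3 and EV4 overlap.
EV5 starts after EV3 ends.
EV5 starts after EV4 ends.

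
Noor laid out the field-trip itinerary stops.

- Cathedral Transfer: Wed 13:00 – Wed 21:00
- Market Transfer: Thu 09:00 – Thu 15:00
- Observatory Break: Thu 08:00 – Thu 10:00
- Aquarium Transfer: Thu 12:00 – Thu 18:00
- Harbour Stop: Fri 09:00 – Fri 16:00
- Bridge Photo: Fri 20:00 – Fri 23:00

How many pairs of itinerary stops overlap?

Sorted by start: Cathedral Transfer, Observatory Break, Market Transfer, Aquarium Transfer, Harbour Stop, Bridge Photo.
Observatory Break starts after Cathedral Transfer ends — done with Cathedral Transfer.
Market Transfer starts before Observatory Break ends → Observatory Break and Market Transfer overlap.
Aquarium Transfer starts after Observatory Break ends — done with Observatory Break.
Aquarium Transfer starts before Market Transfer ends → Market Transfer and Aquarium Transfer overlap.
Harbour Stop starts after Market Transfer ends — done with Market Transfer.
Harbour Stop starts after Aquarium Transfer ends — done with Aquarium Transfer.
Bridge Photo starts after Harbour Stop ends.
Overlapping pairs: Aquarium Transfer & Market Transfer, Market Transfer & Observatory Break — 2 in total.

2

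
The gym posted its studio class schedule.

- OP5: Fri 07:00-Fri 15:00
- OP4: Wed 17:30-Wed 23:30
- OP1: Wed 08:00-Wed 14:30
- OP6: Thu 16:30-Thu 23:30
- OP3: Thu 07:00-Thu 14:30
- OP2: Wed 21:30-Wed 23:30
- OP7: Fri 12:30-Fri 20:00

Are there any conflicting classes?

Yes

Two intervals overlap when each starts before the other ends.
Sorted by start: OP1, OP4, OP2, OP3, OP6, OP5, OP7.
OP4 starts after OP1 ends — done with OP1.
OP2 starts before OP4 ends → OP4 and OP2 overlap.
That's a conflict, so the schedule is not conflict-free.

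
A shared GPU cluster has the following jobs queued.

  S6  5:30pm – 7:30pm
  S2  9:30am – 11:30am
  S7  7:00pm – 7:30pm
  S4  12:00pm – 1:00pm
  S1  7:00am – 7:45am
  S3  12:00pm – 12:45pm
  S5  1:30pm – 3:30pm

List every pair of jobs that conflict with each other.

S3 & S4, S6 & S7

Sorted by start: S1, S2, S3, S4, S5, S6, S7.
S2 starts after S1 ends, so S1 has no further overlaps.
S3 starts after S2 ends, so S2 has no further overlaps.
S4 starts before S3 ends → S3 and S4 overlap.
S5 starts after S3 ends, so S3 has no further overlaps.
S5 starts after S4 ends, so S4 has no further overlaps.
S6 starts after S5 ends, so S5 has no further overlaps.
S7 starts before S6 ends → S6 and S7 overlap.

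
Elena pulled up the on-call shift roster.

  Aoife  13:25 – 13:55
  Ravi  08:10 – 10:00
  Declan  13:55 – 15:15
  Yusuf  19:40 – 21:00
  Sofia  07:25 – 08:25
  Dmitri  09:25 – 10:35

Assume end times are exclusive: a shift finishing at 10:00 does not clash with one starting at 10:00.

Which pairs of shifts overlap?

Dmitri & Ravi, Ravi & Sofia

Sorted by start: Sofia, Ravi, Dmitri, Aoife, Declan, Yusuf.
Ravi starts before Sofia ends → Sofia and Ravi overlap.
Dmitri starts after Sofia ends, so Sofia has no further overlaps.
Dmitri starts before Ravi ends → Ravi and Dmitri overlap.
Aoife starts after Ravi ends, so Ravi has no further overlaps.
Aoife starts after Dmitri ends, so Dmitri has no further overlaps.
Declan starts exactly when Aoife ends (back-to-back, no overlap), so Aoife has no further overlaps.
Yusuf starts after Declan ends.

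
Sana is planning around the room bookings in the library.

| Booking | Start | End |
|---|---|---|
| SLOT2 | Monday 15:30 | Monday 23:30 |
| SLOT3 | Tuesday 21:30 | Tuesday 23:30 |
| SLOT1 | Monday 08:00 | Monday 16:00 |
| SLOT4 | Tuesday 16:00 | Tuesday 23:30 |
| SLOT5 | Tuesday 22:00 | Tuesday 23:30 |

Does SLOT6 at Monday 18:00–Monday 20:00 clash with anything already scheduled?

Yes — it overlaps SLOT2

SLOT1: ends Monday 16:00 at or before SLOT6 starts Monday 18:00 → clear.
SLOT2: starts Monday 15:30 before SLOT6 ends Monday 20:00, and ends Monday 23:30 after SLOT6 starts Monday 18:00 → overlap.
SLOT4: starts Tuesday 16:00 at or after SLOT6 ends Monday 20:00 → clear.
SLOT3: starts Tuesday 21:30 at or after SLOT6 ends Monday 20:00 → clear.
SLOT5: starts Tuesday 22:00 at or after SLOT6 ends Monday 20:00 → clear.
SLOT6 overlaps SLOT2.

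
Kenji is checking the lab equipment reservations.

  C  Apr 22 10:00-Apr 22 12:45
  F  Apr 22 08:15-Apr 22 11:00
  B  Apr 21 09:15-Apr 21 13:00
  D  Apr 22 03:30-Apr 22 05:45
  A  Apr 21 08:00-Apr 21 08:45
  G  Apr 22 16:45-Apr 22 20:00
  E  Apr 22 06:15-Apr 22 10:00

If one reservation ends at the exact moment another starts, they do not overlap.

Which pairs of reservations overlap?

Check each pair: they overlap iff neither finishes before the other starts.
Sorted by start: A, B, D, E, F, C, G.
B starts after A ends; A is clear from here.
D starts after B ends; B is clear from here.
E starts after D ends; D is clear from here.
F starts before E ends → E and F overlap.
C starts exactly when E ends (back-to-back, no overlap); E is clear from here.
C starts before F ends → F and C overlap.
G starts after F ends.
G starts after C ends.

C & F, E & F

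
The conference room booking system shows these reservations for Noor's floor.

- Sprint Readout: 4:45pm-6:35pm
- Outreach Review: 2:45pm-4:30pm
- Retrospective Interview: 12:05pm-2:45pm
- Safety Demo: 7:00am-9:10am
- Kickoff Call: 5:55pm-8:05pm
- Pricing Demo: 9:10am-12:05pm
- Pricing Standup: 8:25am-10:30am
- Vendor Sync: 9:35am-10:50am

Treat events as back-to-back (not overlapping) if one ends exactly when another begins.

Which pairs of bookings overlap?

Check each pair: they overlap iff neither finishes before the other starts.
Sorted by start: Safety Demo, Pricing Standup, Pricing Demo, Vendor Sync, Retrospective Interview, Outreach Review, Sprint Readout, Kickoff Call.
Pricing Standup starts before Safety Demo ends → Safety Demo and Pricing Standup overlap.
Pricing Demo starts exactly when Safety Demo ends (back-to-back, no overlap) — done with Safety Demo.
Pricing Demo starts before Pricing Standup ends → Pricing Standup and Pricing Demo overlap.
Vendor Sync starts before Pricing Standup ends → Pricing Standup and Vendor Sync overlap.
Retrospective Interview starts after Pricing Standup ends — done with Pricing Standup.
Vendor Sync starts before Pricing Demo ends → Pricing Demo and Vendor Sync overlap.
Retrospective Interview starts exactly when Pricing Demo ends (back-to-back, no overlap) — done with Pricing Demo.
Retrospective Interview starts after Vendor Sync ends — done with Vendor Sync.
Outreach Review starts exactly when Retrospective Interview ends (back-to-back, no overlap) — done with Retrospective Interview.
Sprint Readout starts after Outreach Review ends — done with Outreach Review.
Kickoff Call starts before Sprint Readout ends → Sprint Readout and Kickoff Call overlap.

Kickoff Call & Sprint Readout, Pricing Demo & Pricing Standup, Pricing Demo & Vendor Sync, Pricing Standup & Safety Demo, Pricing Standup & Vendor Sync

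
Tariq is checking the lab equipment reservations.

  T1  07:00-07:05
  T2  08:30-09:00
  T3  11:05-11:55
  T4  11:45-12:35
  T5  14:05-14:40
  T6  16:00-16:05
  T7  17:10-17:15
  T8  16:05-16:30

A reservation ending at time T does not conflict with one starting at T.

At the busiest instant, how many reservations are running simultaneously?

2

Sort all start/end points and keep a running count:
07:00 start T1 → 1
07:05 end T1 → 0
08:30 start T2 → 1
09:00 end T2 → 0
11:05 start T3 → 1
11:45 start T4 → 2
11:55 end T3 → 1
12:35 end T4 → 0
14:05 start T5 → 1
14:40 end T5 → 0
16:00 start T6 → 1
16:05 end T6 → 0
16:05 start T8 → 1
16:30 end T8 → 0
17:10 start T7 → 1
17:15 end T7 → 0
Peak is 2, at 11:45 (T3, T4).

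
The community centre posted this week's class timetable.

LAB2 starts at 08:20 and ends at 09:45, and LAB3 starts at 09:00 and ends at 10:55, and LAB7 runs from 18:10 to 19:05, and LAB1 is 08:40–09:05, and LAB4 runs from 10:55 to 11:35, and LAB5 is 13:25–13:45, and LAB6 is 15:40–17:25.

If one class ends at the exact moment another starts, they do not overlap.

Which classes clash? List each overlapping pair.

LAB1 & LAB2, LAB1 & LAB3, LAB2 & LAB3

Sorted by start: LAB2, LAB1, LAB3, LAB4, LAB5, LAB6, LAB7.
LAB1 starts before LAB2 ends → LAB2 and LAB1 overlap.
LAB3 starts before LAB2 ends → LAB2 and LAB3 overlap.
LAB4 starts after LAB2 ends — done with LAB2.
LAB3 starts before LAB1 ends → LAB1 and LAB3 overlap.
LAB4 starts after LAB1 ends — done with LAB1.
LAB4 starts exactly when LAB3 ends (back-to-back, no overlap) — done with LAB3.
LAB5 starts after LAB4 ends — done with LAB4.
LAB6 starts after LAB5 ends — done with LAB5.
LAB7 starts after LAB6 ends.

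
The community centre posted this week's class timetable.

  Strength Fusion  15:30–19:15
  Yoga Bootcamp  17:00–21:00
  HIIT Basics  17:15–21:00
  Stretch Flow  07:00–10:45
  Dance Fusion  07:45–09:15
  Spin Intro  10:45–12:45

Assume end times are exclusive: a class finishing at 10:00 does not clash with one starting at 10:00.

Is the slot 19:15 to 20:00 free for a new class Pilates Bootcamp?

Stretch Flow: ends 10:45 at or before Pilates Bootcamp starts 19:15 → clear.
Dance Fusion: ends 09:15 at or before Pilates Bootcamp starts 19:15 → clear.
Spin Intro: ends 12:45 at or before Pilates Bootcamp starts 19:15 → clear.
Strength Fusion: ends 19:15 at or before Pilates Bootcamp starts 19:15 → clear.
Yoga Bootcamp: starts 17:00 before Pilates Bootcamp ends 20:00, and ends 21:00 after Pilates Bootcamp starts 19:15 → overlap.
HIIT Basics: starts 17:15 before Pilates Bootcamp ends 20:00, and ends 21:00 after Pilates Bootcamp starts 19:15 → overlap.
Pilates Bootcamp overlaps HIIT Basics, Yoga Bootcamp.

No — it overlaps HIIT Basics, Yoga Bootcamp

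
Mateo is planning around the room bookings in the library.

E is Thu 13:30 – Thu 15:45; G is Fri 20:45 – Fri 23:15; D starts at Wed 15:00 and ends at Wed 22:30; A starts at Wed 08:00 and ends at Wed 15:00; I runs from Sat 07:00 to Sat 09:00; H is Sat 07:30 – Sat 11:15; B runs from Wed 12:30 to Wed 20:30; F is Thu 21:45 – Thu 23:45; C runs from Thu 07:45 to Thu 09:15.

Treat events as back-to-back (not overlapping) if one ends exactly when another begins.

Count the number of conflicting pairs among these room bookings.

Check each pair: they overlap iff neither finishes before the other starts.
Sorted by start: A, B, D, C, E, F, G, I, H.
B starts before A ends → A and B overlap.
D starts exactly when A ends (back-to-back, no overlap), so nothing later overlaps A either.
D starts before B ends → B and D overlap.
C starts after B ends, so nothing later overlaps B either.
C starts after D ends, so nothing later overlaps D either.
E starts after C ends, so nothing later overlaps C either.
F starts after E ends, so nothing later overlaps E either.
G starts after F ends, so nothing later overlaps F either.
I starts after G ends, so nothing later overlaps G either.
H starts before I ends → I and H overlap.
Overlapping pairs: A & B, B & D, H & I — 3 in total.

3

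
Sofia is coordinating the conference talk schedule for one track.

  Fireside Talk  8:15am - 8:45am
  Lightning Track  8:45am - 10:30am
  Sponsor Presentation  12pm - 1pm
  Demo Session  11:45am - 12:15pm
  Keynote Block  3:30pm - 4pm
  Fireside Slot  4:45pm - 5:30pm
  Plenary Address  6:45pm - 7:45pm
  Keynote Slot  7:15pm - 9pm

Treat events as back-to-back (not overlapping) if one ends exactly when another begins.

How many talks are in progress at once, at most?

2

Sweep the timeline, counting +1 at each start and −1 at each end (ends before starts at a tie):
8:15am start Fireside Talk → 1
8:45am end Fireside Talk → 0
8:45am start Lightning Track → 1
10:30am end Lightning Track → 0
11:45am start Demo Session → 1
12pm start Sponsor Presentation → 2
12:15pm end Demo Session → 1
1pm end Sponsor Presentation → 0
3:30pm start Keynote Block → 1
4pm end Keynote Block → 0
4:45pm start Fireside Slot → 1
5:30pm end Fireside Slot → 0
6:45pm start Plenary Address → 1
7:15pm start Keynote Slot → 2
7:45pm end Plenary Address → 1
9pm end Keynote Slot → 0
Peak is 2, at 12pm (Demo Session, Sponsor Presentation).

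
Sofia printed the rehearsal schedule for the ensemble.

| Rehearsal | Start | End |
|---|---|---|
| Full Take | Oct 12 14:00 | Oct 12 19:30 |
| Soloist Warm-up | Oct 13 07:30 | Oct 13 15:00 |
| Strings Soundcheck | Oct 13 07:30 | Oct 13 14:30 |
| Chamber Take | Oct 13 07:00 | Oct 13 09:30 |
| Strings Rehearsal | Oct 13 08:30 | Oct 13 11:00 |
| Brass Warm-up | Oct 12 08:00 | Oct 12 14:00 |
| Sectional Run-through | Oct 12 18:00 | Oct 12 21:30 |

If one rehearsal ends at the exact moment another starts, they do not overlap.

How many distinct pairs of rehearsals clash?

Sorted by start: Brass Warm-up, Full Take, Sectional Run-through, Chamber Take, Strings Soundcheck, Soloist Warm-up, Strings Rehearsal.
Full Take starts exactly when Brass Warm-up ends (back-to-back, no overlap), so Brass Warm-up has no further overlaps.
Sectional Run-through starts before Full Take ends → Full Take and Sectional Run-through overlap.
Chamber Take starts after Full Take ends, so Full Take has no further overlaps.
Chamber Take starts after Sectional Run-through ends, so Sectional Run-through has no further overlaps.
Strings Soundcheck starts before Chamber Take ends → Chamber Take and Strings Soundcheck overlap.
Soloist Warm-up starts before Chamber Take ends → Chamber Take and Soloist Warm-up overlap.
Strings Rehearsal starts before Chamber Take ends → Chamber Take and Strings Rehearsal overlap.
Soloist Warm-up starts before Strings Soundcheck ends → Strings Soundcheck and Soloist Warm-up overlap.
Strings Rehearsal starts before Strings Soundcheck ends → Strings Soundcheck and Strings Rehearsal overlap.
Strings Rehearsal starts before Soloist Warm-up ends → Soloist Warm-up and Strings Rehearsal overlap.
Overlapping pairs: Chamber Take & Soloist Warm-up, Chamber Take & Strings Rehearsal, Chamber Take & Strings Soundcheck, Full Take & Sectional Run-through, Soloist Warm-up & Strings Rehearsal, Soloist Warm-up & Strings Soundcheck, Strings Rehearsal & Strings Soundcheck — 7 in total.

7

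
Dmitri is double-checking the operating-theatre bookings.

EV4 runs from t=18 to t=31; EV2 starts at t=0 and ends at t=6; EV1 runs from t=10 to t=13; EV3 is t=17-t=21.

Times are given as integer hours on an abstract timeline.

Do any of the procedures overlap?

Yes

Sorted by start: EV2, EV1, EV3, EV4.
EV1 starts after EV2 ends — done with EV2.
EV3 starts after EV1 ends — done with EV1.
EV4 starts before EV3 ends → EV3 and EV4 overlap.
That's a conflict, so the schedule is not conflict-free.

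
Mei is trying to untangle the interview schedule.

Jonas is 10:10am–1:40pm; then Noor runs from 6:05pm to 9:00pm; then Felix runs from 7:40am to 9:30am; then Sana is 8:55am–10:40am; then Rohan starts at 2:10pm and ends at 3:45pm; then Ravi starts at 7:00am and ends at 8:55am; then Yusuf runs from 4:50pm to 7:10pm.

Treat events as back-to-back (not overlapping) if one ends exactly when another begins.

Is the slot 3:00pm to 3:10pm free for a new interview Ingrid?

No — it overlaps Rohan

Ravi: ends 8:55am at or before Ingrid starts 3:00pm → clear.
Felix: ends 9:30am at or before Ingrid starts 3:00pm → clear.
Sana: ends 10:40am at or before Ingrid starts 3:00pm → clear.
Jonas: ends 1:40pm at or before Ingrid starts 3:00pm → clear.
Rohan: starts 2:10pm before Ingrid ends 3:10pm, and ends 3:45pm after Ingrid starts 3:00pm → overlap.
Yusuf: starts 4:50pm at or after Ingrid ends 3:10pm → clear.
Noor: starts 6:05pm at or after Ingrid ends 3:10pm → clear.
Ingrid overlaps Rohan.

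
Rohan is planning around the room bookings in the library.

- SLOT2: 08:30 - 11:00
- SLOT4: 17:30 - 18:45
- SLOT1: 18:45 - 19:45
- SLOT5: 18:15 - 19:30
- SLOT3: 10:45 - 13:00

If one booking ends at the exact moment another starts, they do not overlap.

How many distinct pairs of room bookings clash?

3

Check each pair: they overlap iff neither finishes before the other starts.
Sorted by start: SLOT2, SLOT3, SLOT4, SLOT5, SLOT1.
SLOT3 starts before SLOT2 ends → SLOT2 and SLOT3 overlap.
SLOT4 starts after SLOT2 ends; SLOT2 is clear from here.
SLOT4 starts after SLOT3 ends; SLOT3 is clear from here.
SLOT5 starts before SLOT4 ends → SLOT4 and SLOT5 overlap.
SLOT1 starts exactly when SLOT4 ends (back-to-back, no overlap).
SLOT1 starts before SLOT5 ends → SLOT5 and SLOT1 overlap.
Overlapping pairs: SLOT1 & SLOT5, SLOT2 & SLOT3, SLOT4 & SLOT5 — 3 in total.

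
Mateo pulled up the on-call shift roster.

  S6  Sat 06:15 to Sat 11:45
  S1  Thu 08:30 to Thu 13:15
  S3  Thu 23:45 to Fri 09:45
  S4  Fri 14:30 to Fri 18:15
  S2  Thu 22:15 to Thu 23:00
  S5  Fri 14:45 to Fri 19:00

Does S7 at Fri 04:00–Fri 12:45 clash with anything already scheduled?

Yes — it overlaps S3

S1: ends Thu 13:15 at or before S7 starts Fri 04:00 → clear.
S2: ends Thu 23:00 at or before S7 starts Fri 04:00 → clear.
S3: starts Thu 23:45 before S7 ends Fri 12:45, and ends Fri 09:45 after S7 starts Fri 04:00 → overlap.
S4: starts Fri 14:30 at or after S7 ends Fri 12:45 → clear.
S5: starts Fri 14:45 at or after S7 ends Fri 12:45 → clear.
S6: starts Sat 06:15 at or after S7 ends Fri 12:45 → clear.
S7 overlaps S3.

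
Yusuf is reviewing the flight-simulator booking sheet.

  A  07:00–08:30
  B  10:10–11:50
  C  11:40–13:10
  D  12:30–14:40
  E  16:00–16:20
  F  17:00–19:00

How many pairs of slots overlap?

2

Sorted by start: A, B, C, D, E, F.
B starts after A ends; A is clear from here.
C starts before B ends → B and C overlap.
D starts after B ends; B is clear from here.
D starts before C ends → C and D overlap.
E starts after C ends; C is clear from here.
E starts after D ends; D is clear from here.
F starts after E ends.
Overlapping pairs: B & C, C & D — 2 in total.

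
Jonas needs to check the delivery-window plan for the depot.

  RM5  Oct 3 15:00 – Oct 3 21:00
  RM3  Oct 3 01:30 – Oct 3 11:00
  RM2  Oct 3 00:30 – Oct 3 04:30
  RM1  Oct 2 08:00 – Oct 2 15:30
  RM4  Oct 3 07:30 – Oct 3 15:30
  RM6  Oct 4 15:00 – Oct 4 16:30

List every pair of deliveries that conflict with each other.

Check each pair: they overlap iff neither finishes before the other starts.
Sorted by start: RM1, RM2, RM3, RM4, RM5, RM6.
RM2 starts after RM1 ends, so RM1 has no further overlaps.
RM3 starts before RM2 ends → RM2 and RM3 overlap.
RM4 starts after RM2 ends, so RM2 has no further overlaps.
RM4 starts before RM3 ends → RM3 and RM4 overlap.
RM5 starts after RM3 ends, so RM3 has no further overlaps.
RM5 starts before RM4 ends → RM4 and RM5 overlap.
RM6 starts after RM4 ends.
RM6 starts after RM5 ends.

RM2 & RM3, RM3 & RM4, RM4 & RM5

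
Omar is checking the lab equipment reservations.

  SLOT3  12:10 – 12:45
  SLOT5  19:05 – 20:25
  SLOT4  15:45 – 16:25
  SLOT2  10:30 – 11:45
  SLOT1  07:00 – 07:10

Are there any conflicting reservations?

Sorted by start: SLOT1, SLOT2, SLOT3, SLOT4, SLOT5.
SLOT2 starts after SLOT1 ends; SLOT1 is clear from here.
SLOT3 starts after SLOT2 ends; SLOT2 is clear from here.
SLOT4 starts after SLOT3 ends; SLOT3 is clear from here.
SLOT5 starts after SLOT4 ends.
Every pair is clear; the schedule has no overlaps.

No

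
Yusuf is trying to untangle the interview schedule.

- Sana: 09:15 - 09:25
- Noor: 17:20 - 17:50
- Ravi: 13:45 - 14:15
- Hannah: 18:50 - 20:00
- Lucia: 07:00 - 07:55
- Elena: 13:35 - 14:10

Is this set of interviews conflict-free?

No

Sorted by start: Lucia, Sana, Elena, Ravi, Noor, Hannah.
Sana starts after Lucia ends — done with Lucia.
Elena starts after Sana ends — done with Sana.
Ravi starts before Elena ends → Elena and Ravi overlap.
That's a conflict, so the schedule is not conflict-free.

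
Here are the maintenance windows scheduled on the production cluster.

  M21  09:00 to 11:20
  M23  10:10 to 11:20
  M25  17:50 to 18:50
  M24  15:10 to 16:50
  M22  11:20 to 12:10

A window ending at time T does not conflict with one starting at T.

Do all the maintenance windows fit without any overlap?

No

Two intervals overlap when each starts before the other ends.
Sorted by start: M21, M23, M22, M24, M25.
M23 starts before M21 ends → M21 and M23 overlap.
That's a conflict, so the schedule is not conflict-free.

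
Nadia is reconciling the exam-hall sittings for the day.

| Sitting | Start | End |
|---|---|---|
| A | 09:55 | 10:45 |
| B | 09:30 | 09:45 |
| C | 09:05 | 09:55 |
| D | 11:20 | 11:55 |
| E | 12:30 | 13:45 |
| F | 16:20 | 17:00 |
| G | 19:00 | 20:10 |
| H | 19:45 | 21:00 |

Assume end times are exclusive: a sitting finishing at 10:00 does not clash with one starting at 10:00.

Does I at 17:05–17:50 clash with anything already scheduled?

No — it doesn't clash with anything

C: ends 09:55 at or before I starts 17:05 → clear.
B: ends 09:45 at or before I starts 17:05 → clear.
A: ends 10:45 at or before I starts 17:05 → clear.
D: ends 11:55 at or before I starts 17:05 → clear.
E: ends 13:45 at or before I starts 17:05 → clear.
F: ends 17:00 at or before I starts 17:05 → clear.
G: starts 19:00 at or after I ends 17:50 → clear.
H: starts 19:45 at or after I ends 17:50 → clear.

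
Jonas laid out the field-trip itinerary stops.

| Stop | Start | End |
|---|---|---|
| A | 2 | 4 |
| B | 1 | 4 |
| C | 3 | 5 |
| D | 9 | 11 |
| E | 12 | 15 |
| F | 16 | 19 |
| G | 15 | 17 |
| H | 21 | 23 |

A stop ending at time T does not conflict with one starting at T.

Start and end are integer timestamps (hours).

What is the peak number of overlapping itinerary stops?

Sweep the timeline, counting +1 at each start and −1 at each end (ends before starts at a tie):
1 start B → 1
2 start A → 2
3 start C → 3
4 end A → 2
4 end B → 1
5 end C → 0
9 start D → 1
11 end D → 0
12 start E → 1
15 end E → 0
15 start G → 1
16 start F → 2
17 end G → 1
19 end F → 0
21 start H → 1
23 end H → 0
Peak is 3, at 3 (A, B, C).

3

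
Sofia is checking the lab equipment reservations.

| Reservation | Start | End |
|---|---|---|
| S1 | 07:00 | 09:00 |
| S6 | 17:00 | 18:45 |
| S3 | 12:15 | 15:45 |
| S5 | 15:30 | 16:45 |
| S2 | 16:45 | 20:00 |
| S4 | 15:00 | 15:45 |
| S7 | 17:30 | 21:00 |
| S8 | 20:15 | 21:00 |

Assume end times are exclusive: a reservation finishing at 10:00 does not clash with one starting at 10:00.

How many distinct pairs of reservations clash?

7

Sorted by start: S1, S3, S4, S5, S2, S6, S7, S8.
S3 starts after S1 ends — done with S1.
S4 starts before S3 ends → S3 and S4 overlap.
S5 starts before S3 ends → S3 and S5 overlap.
S2 starts after S3 ends — done with S3.
S5 starts before S4 ends → S4 and S5 overlap.
S2 starts after S4 ends — done with S4.
S2 starts exactly when S5 ends (back-to-back, no overlap) — done with S5.
S6 starts before S2 ends → S2 and S6 overlap.
S7 starts before S2 ends → S2 and S7 overlap.
S8 starts after S2 ends.
S7 starts before S6 ends → S6 and S7 overlap.
S8 starts after S6 ends.
S8 starts before S7 ends → S7 and S8 overlap.
Overlapping pairs: S2 & S6, S2 & S7, S3 & S4, S3 & S5, S4 & S5, S6 & S7, S7 & S8 — 7 in total.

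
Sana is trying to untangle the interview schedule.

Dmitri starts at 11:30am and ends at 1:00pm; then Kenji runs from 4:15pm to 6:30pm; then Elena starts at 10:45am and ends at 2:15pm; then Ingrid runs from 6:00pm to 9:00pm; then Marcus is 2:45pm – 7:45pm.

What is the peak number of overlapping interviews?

Sweep the timeline, counting +1 at each start and −1 at each end (ends before starts at a tie):
10:45am start Elena → 1
11:30am start Dmitri → 2
1:00pm end Dmitri → 1
2:15pm end Elena → 0
2:45pm start Marcus → 1
4:15pm start Kenji → 2
6:00pm start Ingrid → 3
6:30pm end Kenji → 2
7:45pm end Marcus → 1
9:00pm end Ingrid → 0
Peak is 3, at 6:00pm (Ingrid, Kenji, Marcus).

3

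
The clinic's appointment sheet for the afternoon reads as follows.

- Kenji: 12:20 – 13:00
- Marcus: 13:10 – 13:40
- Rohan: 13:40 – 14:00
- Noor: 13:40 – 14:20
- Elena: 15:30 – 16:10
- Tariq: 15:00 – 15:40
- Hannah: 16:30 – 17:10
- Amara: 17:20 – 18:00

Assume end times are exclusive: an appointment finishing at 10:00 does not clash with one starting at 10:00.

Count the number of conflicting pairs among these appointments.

2

Sorted by start: Kenji, Marcus, Rohan, Noor, Tariq, Elena, Hannah, Amara.
Marcus starts after Kenji ends, so Kenji has no further overlaps.
Rohan starts exactly when Marcus ends (back-to-back, no overlap), so Marcus has no further overlaps.
Noor starts before Rohan ends → Rohan and Noor overlap.
Tariq starts after Rohan ends, so Rohan has no further overlaps.
Tariq starts after Noor ends, so Noor has no further overlaps.
Elena starts before Tariq ends → Tariq and Elena overlap.
Hannah starts after Tariq ends, so Tariq has no further overlaps.
Hannah starts after Elena ends, so Elena has no further overlaps.
Amara starts after Hannah ends.
Overlapping pairs: Elena & Tariq, Noor & Rohan — 2 in total.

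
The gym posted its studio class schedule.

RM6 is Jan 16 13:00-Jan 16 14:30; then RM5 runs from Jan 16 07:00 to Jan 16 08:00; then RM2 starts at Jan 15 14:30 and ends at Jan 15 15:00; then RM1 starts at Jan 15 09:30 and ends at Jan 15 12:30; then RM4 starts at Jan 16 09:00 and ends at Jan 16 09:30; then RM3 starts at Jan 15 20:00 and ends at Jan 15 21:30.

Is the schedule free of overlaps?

Yes

Sorted by start: RM1, RM2, RM3, RM5, RM4, RM6.
RM2 starts after RM1 ends, so nothing later overlaps RM1 either.
RM3 starts after RM2 ends, so nothing later overlaps RM2 either.
RM5 starts after RM3 ends, so nothing later overlaps RM3 either.
RM4 starts after RM5 ends, so nothing later overlaps RM5 either.
RM6 starts after RM4 ends.
Every pair is clear; the schedule has no overlaps.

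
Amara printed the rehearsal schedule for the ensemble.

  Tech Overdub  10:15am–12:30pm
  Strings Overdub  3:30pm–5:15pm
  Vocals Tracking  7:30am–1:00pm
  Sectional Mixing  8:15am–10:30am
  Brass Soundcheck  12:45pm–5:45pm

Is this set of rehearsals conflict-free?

No

Sorted by start: Vocals Tracking, Sectional Mixing, Tech Overdub, Brass Soundcheck, Strings Overdub.
Sectional Mixing starts before Vocals Tracking ends → Vocals Tracking and Sectional Mixing overlap.
That's a conflict, so the schedule is not conflict-free.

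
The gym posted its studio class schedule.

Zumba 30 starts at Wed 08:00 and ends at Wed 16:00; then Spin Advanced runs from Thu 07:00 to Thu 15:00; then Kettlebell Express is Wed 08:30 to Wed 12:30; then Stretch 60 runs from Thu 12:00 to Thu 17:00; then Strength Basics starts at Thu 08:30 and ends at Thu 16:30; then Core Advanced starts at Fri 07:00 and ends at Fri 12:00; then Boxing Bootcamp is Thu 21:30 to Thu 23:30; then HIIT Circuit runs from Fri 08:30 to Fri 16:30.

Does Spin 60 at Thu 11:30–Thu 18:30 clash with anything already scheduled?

Zumba 30: ends Wed 16:00 at or before Spin 60 starts Thu 11:30 → clear.
Kettlebell Express: ends Wed 12:30 at or before Spin 60 starts Thu 11:30 → clear.
Spin Advanced: starts Thu 07:00 before Spin 60 ends Thu 18:30, and ends Thu 15:00 after Spin 60 starts Thu 11:30 → overlap.
Strength Basics: starts Thu 08:30 before Spin 60 ends Thu 18:30, and ends Thu 16:30 after Spin 60 starts Thu 11:30 → overlap.
Stretch 60: starts Thu 12:00 before Spin 60 ends Thu 18:30, and ends Thu 17:00 after Spin 60 starts Thu 11:30 → overlap.
Boxing Bootcamp: starts Thu 21:30 at or after Spin 60 ends Thu 18:30 → clear.
Core Advanced: starts Fri 07:00 at or after Spin 60 ends Thu 18:30 → clear.
HIIT Circuit: starts Fri 08:30 at or after Spin 60 ends Thu 18:30 → clear.
Spin 60 overlaps Spin Advanced, Stretch 60, Strength Basics.

Yes — it overlaps Spin Advanced, Strength Basics, Stretch 60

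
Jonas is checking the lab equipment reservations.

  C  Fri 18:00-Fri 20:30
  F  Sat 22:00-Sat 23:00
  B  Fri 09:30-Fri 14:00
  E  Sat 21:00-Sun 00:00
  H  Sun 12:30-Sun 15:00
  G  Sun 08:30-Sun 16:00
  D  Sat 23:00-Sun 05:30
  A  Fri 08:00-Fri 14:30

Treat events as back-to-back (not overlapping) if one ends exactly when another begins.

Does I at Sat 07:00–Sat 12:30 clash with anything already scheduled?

No — it doesn't clash with anything

A: ends Fri 14:30 at or before I starts Sat 07:00 → clear.
B: ends Fri 14:00 at or before I starts Sat 07:00 → clear.
C: ends Fri 20:30 at or before I starts Sat 07:00 → clear.
E: starts Sat 21:00 at or after I ends Sat 12:30 → clear.
F: starts Sat 22:00 at or after I ends Sat 12:30 → clear.
D: starts Sat 23:00 at or after I ends Sat 12:30 → clear.
G: starts Sun 08:30 at or after I ends Sat 12:30 → clear.
H: starts Sun 12:30 at or after I ends Sat 12:30 → clear.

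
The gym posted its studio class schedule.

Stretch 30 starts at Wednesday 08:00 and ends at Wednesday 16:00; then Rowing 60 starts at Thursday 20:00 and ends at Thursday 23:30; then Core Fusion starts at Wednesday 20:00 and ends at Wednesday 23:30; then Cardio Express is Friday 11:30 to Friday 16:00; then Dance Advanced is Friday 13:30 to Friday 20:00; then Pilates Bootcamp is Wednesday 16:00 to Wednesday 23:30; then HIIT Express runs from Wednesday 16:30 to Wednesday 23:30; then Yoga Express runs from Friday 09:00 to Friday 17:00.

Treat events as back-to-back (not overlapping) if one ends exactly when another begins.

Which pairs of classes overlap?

Cardio Express & Dance Advanced, Cardio Express & Yoga Express, Core Fusion & HIIT Express, Core Fusion & Pilates Bootcamp, Dance Advanced & Yoga Express, HIIT Express & Pilates Bootcamp

Check each pair: they overlap iff neither finishes before the other starts.
Sorted by start: Stretch 30, Pilates Bootcamp, HIIT Express, Core Fusion, Rowing 60, Yoga Express, Cardio Express, Dance Advanced.
Pilates Bootcamp starts exactly when Stretch 30 ends (back-to-back, no overlap), so Stretch 30 has no further overlaps.
HIIT Express starts before Pilates Bootcamp ends → Pilates Bootcamp and HIIT Express overlap.
Core Fusion starts before Pilates Bootcamp ends → Pilates Bootcamp and Core Fusion overlap.
Rowing 60 starts after Pilates Bootcamp ends, so Pilates Bootcamp has no further overlaps.
Core Fusion starts before HIIT Express ends → HIIT Express and Core Fusion overlap.
Rowing 60 starts after HIIT Express ends, so HIIT Express has no further overlaps.
Rowing 60 starts after Core Fusion ends, so Core Fusion has no further overlaps.
Yoga Express starts after Rowing 60 ends, so Rowing 60 has no further overlaps.
Cardio Express starts before Yoga Express ends → Yoga Express and Cardio Express overlap.
Dance Advanced starts before Yoga Express ends → Yoga Express and Dance Advanced overlap.
Dance Advanced starts before Cardio Express ends → Cardio Express and Dance Advanced overlap.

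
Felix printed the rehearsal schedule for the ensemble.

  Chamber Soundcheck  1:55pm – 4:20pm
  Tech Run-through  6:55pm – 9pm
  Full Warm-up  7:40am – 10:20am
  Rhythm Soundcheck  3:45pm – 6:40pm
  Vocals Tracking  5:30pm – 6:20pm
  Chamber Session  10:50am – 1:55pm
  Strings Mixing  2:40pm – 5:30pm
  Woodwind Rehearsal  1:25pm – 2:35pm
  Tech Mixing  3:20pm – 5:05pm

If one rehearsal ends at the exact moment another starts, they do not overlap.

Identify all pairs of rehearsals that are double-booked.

Sorted by start: Full Warm-up, Chamber Session, Woodwind Rehearsal, Chamber Soundcheck, Strings Mixing, Tech Mixing, Rhythm Soundcheck, Vocals Tracking, Tech Run-through.
Chamber Session starts after Full Warm-up ends, so nothing later overlaps Full Warm-up either.
Woodwind Rehearsal starts before Chamber Session ends → Chamber Session and Woodwind Rehearsal overlap.
Chamber Soundcheck starts exactly when Chamber Session ends (back-to-back, no overlap), so nothing later overlaps Chamber Session either.
Chamber Soundcheck starts before Woodwind Rehearsal ends → Woodwind Rehearsal and Chamber Soundcheck overlap.
Strings Mixing starts after Woodwind Rehearsal ends, so nothing later overlaps Woodwind Rehearsal either.
Strings Mixing starts before Chamber Soundcheck ends → Chamber Soundcheck and Strings Mixing overlap.
Tech Mixing starts before Chamber Soundcheck ends → Chamber Soundcheck and Tech Mixing overlap.
Rhythm Soundcheck starts before Chamber Soundcheck ends → Chamber Soundcheck and Rhythm Soundcheck overlap.
Vocals Tracking starts after Chamber Soundcheck ends, so nothing later overlaps Chamber Soundcheck either.
Tech Mixing starts before Strings Mixing ends → Strings Mixing and Tech Mixing overlap.
Rhythm Soundcheck starts before Strings Mixing ends → Strings Mixing and Rhythm Soundcheck overlap.
Vocals Tracking starts exactly when Strings Mixing ends (back-to-back, no overlap), so nothing later overlaps Strings Mixing either.
Rhythm Soundcheck starts before Tech Mixing ends → Tech Mixing and Rhythm Soundcheck overlap.
Vocals Tracking starts after Tech Mixing ends, so nothing later overlaps Tech Mixing either.
Vocals Tracking starts before Rhythm Soundcheck ends → Rhythm Soundcheck and Vocals Tracking overlap.
Tech Run-through starts after Rhythm Soundcheck ends.
Tech Run-through starts after Vocals Tracking ends.

Chamber Session & Woodwind Rehearsal, Chamber Soundcheck & Rhythm Soundcheck, Chamber Soundcheck & Strings Mixing, Chamber Soundcheck & Tech Mixing, Chamber Soundcheck & Woodwind Rehearsal, Rhythm Soundcheck & Strings Mixing, Rhythm Soundcheck & Tech Mixing, Rhythm Soundcheck & Vocals Tracking, Strings Mixing & Tech Mixing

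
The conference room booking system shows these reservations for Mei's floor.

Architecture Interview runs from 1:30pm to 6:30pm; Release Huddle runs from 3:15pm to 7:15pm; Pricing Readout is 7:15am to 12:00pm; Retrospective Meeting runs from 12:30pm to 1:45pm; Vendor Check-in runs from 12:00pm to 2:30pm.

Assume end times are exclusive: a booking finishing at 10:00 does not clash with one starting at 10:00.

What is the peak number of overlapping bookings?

3

Walk through starts and ends in time order (an end at T is processed before a start at T):
7:15am start Pricing Readout → 1
12:00pm end Pricing Readout → 0
12:00pm start Vendor Check-in → 1
12:30pm start Retrospective Meeting → 2
1:30pm start Architecture Interview → 3
1:45pm end Retrospective Meeting → 2
2:30pm end Vendor Check-in → 1
3:15pm start Release Huddle → 2
6:30pm end Architecture Interview → 1
7:15pm end Release Huddle → 0
Peak is 3, at 1:30pm (Architecture Interview, Retrospective Meeting, Vendor Check-in).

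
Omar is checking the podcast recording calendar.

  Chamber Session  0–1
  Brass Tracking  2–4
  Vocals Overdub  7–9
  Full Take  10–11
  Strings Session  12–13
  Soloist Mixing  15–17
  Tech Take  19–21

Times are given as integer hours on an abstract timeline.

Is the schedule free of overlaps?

Yes

Sorted by start: Chamber Session, Brass Tracking, Vocals Overdub, Full Take, Strings Session, Soloist Mixing, Tech Take.
Brass Tracking starts after Chamber Session ends, so nothing later overlaps Chamber Session either.
Vocals Overdub starts after Brass Tracking ends, so nothing later overlaps Brass Tracking either.
Full Take starts after Vocals Overdub ends, so nothing later overlaps Vocals Overdub either.
Strings Session starts after Full Take ends, so nothing later overlaps Full Take either.
Soloist Mixing starts after Strings Session ends, so nothing later overlaps Strings Session either.
Tech Take starts after Soloist Mixing ends.
Every pair is clear; the schedule has no overlaps.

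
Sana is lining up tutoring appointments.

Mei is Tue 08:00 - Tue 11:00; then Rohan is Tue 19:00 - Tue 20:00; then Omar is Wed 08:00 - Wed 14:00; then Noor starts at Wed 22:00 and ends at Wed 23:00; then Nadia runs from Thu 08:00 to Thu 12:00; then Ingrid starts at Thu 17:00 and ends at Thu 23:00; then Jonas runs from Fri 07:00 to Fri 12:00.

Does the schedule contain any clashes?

Check each pair: they overlap iff neither finishes before the other starts.
Sorted by start: Mei, Rohan, Omar, Noor, Nadia, Ingrid, Jonas.
Rohan starts after Mei ends — done with Mei.
Omar starts after Rohan ends — done with Rohan.
Noor starts after Omar ends — done with Omar.
Nadia starts after Noor ends — done with Noor.
Ingrid starts after Nadia ends — done with Nadia.
Jonas starts after Ingrid ends.
Every pair is clear; the schedule has no overlaps.

No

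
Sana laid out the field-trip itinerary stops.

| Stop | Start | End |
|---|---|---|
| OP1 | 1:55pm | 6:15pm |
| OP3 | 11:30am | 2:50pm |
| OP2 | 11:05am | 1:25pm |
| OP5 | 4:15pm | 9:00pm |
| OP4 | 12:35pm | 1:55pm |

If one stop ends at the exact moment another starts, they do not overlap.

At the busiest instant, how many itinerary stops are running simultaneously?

Walk through starts and ends in time order (an end at T is processed before a start at T):
11:05am start OP2 → 1
11:30am start OP3 → 2
12:35pm start OP4 → 3
1:25pm end OP2 → 2
1:55pm end OP4 → 1
1:55pm start OP1 → 2
2:50pm end OP3 → 1
4:15pm start OP5 → 2
6:15pm end OP1 → 1
9:00pm end OP5 → 0
Peak is 3, at 12:35pm (OP2, OP3, OP4).

3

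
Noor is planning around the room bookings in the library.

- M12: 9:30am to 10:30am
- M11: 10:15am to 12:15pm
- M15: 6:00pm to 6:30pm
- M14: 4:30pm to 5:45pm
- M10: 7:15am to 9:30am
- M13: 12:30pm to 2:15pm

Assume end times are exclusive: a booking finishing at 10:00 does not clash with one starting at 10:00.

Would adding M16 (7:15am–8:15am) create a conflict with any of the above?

Yes — it overlaps M10

M10: starts 7:15am before M16 ends 8:15am, and ends 9:30am after M16 starts 7:15am → overlap.
M12: starts 9:30am at or after M16 ends 8:15am → clear.
M11: starts 10:15am at or after M16 ends 8:15am → clear.
M13: starts 12:30pm at or after M16 ends 8:15am → clear.
M14: starts 4:30pm at or after M16 ends 8:15am → clear.
M15: starts 6:00pm at or after M16 ends 8:15am → clear.
M16 overlaps M10.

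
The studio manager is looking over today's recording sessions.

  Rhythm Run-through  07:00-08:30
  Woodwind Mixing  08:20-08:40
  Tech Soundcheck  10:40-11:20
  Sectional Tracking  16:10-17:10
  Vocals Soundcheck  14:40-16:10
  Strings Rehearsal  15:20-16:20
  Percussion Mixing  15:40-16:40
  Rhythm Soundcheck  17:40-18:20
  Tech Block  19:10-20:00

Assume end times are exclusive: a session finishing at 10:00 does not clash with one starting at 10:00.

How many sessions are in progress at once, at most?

3

Walk through starts and ends in time order (an end at T is processed before a start at T):
07:00 start Rhythm Run-through → 1
08:20 start Woodwind Mixing → 2
08:30 end Rhythm Run-through → 1
08:40 end Woodwind Mixing → 0
10:40 start Tech Soundcheck → 1
11:20 end Tech Soundcheck → 0
14:40 start Vocals Soundcheck → 1
15:20 start Strings Rehearsal → 2
15:40 start Percussion Mixing → 3
16:10 end Vocals Soundcheck → 2
16:10 start Sectional Tracking → 3
16:20 end Strings Rehearsal → 2
16:40 end Percussion Mixing → 1
17:10 end Sectional Tracking → 0
17:40 start Rhythm Soundcheck → 1
18:20 end Rhythm Soundcheck → 0
19:10 start Tech Block → 1
20:00 end Tech Block → 0
Peak is 3, at 15:40 (Percussion Mixing, Strings Rehearsal, Vocals Soundcheck).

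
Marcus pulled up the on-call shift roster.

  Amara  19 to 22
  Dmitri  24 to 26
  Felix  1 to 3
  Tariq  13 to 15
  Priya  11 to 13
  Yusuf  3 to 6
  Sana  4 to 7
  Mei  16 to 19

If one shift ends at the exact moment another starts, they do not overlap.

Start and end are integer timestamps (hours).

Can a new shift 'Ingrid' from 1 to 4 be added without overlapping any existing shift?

Felix: starts 1 before Ingrid ends 4, and ends 3 after Ingrid starts 1 → overlap.
Yusuf: starts 3 before Ingrid ends 4, and ends 6 after Ingrid starts 1 → overlap.
Sana: starts 4 at or after Ingrid ends 4 → clear.
Priya: starts 11 at or after Ingrid ends 4 → clear.
Tariq: starts 13 at or after Ingrid ends 4 → clear.
Mei: starts 16 at or after Ingrid ends 4 → clear.
Amara: starts 19 at or after Ingrid ends 4 → clear.
Dmitri: starts 24 at or after Ingrid ends 4 → clear.
Ingrid overlaps Yusuf, Felix.

No — it overlaps Felix, Yusuf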